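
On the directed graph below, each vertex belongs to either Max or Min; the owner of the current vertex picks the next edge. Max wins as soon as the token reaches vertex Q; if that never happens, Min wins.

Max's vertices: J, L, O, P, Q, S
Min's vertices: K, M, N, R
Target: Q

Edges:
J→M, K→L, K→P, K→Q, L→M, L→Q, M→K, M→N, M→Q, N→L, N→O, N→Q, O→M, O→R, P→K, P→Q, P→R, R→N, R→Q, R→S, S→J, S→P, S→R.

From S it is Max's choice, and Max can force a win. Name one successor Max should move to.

P

A0 = {Q}
A1: add {L, P} — L (Max) has L→Q; P (Max) has P→Q.
A2: add {K, S} — K (Min): all of {L, P, Q} already in; S (Max) has S→P.
A3 = A2; e.g. J (Max) has no edge into A2. Fixed point.
From S, successor P is in the attractor (rank 1); the other successors J, R are not.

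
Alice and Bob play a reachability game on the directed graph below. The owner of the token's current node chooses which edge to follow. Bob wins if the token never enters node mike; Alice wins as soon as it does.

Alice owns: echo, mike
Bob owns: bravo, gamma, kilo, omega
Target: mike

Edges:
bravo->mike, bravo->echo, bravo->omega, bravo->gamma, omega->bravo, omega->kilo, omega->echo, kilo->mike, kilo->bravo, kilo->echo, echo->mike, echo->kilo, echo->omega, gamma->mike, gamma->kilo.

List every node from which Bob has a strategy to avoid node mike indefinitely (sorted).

bravo, gamma, kilo, omega

A0 = {mike}
A1: add {echo} — echo (Alice) has echo→mike.
A2 = A1; e.g. bravo (Bob) can still go to omega. Fixed point.
Alice's attractor = {echo, mike}; Bob avoids the target exactly from the complement.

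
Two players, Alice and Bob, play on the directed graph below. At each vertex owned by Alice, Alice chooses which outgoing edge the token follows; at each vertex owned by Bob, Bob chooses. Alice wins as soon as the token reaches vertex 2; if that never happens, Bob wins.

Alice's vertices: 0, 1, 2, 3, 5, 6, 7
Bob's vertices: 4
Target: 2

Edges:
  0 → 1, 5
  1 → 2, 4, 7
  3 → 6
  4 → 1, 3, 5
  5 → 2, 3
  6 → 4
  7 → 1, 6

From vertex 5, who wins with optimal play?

Alice

A0 = {2}
A1: add {1, 5} — 1 (Alice) has 1→2; 5 (Alice) has 5→2.
5 ∈ A1, so Alice can force the target.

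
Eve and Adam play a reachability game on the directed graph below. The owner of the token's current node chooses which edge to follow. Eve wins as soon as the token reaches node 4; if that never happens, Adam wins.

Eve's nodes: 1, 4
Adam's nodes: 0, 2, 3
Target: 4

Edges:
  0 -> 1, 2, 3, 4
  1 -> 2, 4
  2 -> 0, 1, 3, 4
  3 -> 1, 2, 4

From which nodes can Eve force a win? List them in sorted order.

1, 4

A0 = {4}
A1: add {1} — 1 (Eve) has 1→4.
A2 = A1; e.g. 0 (Adam) can still go to 2. Fixed point.
Eve's winning region = {1, 4}.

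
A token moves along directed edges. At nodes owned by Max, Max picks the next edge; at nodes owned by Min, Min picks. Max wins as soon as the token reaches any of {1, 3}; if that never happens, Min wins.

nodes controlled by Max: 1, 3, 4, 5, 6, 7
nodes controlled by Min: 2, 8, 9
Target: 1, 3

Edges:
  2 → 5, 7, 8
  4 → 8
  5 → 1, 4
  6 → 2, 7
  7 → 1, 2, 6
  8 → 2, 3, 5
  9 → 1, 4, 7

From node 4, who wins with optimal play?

A0 = {1, 3}
A1: add {5, 7} — 5 (Max) has 5→1; 7 (Max) has 7→1.
A2: add {6} — 6 (Max) has 6→7.
A3 = A2; e.g. 2 (Min) can still go to 8. Fixed point.
4 never enters the attractor, so Min can avoid the target forever.

Min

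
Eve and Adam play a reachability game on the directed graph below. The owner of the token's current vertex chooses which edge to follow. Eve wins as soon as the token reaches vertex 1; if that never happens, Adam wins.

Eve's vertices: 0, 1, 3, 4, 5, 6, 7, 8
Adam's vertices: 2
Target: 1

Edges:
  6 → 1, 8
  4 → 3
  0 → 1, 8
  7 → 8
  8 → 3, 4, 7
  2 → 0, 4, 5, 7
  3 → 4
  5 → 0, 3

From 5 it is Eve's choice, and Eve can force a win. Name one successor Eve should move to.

0

A0 = {1}
A1: add {0, 6} — 0 (Eve) has 0→1; 6 (Eve) has 6→1.
A2: add {5} — 5 (Eve) has 5→0.
A3 = A2; e.g. 2 (Adam) can still go to 4. Fixed point.
From 5, successor 0 is in the attractor (rank 1); the other successor 3 is not.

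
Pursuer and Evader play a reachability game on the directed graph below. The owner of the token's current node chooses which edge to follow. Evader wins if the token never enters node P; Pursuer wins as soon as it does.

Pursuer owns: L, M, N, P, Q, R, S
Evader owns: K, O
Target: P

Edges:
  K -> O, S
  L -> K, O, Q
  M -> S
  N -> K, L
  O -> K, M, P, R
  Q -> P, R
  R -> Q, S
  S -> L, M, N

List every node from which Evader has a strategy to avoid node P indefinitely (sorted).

K, O

A0 = {P}
A1: add {Q} — Q (Pursuer) has Q→P.
A2: add {L, R} — L (Pursuer) has L→Q; R (Pursuer) has R→Q.
A3: add {N, S} — N (Pursuer) has N→L; S (Pursuer) has S→L.
A4: add {M} — M (Pursuer) has M→S.
A5 = A4; e.g. K (Evader) can still go to O. Fixed point.
Pursuer's attractor = {L, M, N, P, Q, R, S}; Evader avoids the target exactly from the complement.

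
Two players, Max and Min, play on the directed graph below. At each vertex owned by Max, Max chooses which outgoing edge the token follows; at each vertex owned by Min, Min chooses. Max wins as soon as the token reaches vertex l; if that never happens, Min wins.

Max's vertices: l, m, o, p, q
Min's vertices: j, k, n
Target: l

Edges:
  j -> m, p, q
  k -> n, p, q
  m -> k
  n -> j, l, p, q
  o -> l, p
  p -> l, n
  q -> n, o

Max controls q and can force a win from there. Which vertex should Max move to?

A0 = {l}
A1: add {o, p} — o (Max) has o→l; p (Max) has p→l.
A2: add {q} — q (Max) has q→o.
A3 = A2; e.g. j (Min) can still go to m. Fixed point.
From q, successor o is in the attractor (rank 1); the other successor n is not.

o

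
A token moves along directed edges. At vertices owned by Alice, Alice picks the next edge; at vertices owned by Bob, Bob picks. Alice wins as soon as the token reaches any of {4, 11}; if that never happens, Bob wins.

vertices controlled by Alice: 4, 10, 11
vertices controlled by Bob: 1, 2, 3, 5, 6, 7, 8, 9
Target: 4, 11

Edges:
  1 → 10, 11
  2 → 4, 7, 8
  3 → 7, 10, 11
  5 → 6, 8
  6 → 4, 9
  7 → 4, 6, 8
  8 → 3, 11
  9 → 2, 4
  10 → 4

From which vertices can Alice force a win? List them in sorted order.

A0 = {4, 11}
A1: add {10} — 10 (Alice) has 10→4.
A2: add {1} — 1 (Bob): all of {10, 11} already in.
A3 = A2; e.g. 2 (Bob) can still go to 7. Fixed point.
Alice's winning region = {1, 4, 10, 11}.

1, 4, 10, 11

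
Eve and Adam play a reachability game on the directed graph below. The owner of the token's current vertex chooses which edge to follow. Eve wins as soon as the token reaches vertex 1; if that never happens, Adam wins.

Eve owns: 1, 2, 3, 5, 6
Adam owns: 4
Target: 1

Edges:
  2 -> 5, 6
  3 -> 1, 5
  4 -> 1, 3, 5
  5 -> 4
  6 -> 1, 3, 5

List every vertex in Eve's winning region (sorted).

1, 2, 3, 6

A0 = {1}
A1: add {3, 6} — 3 (Eve) has 3→1; 6 (Eve) has 6→1.
A2: add {2} — 2 (Eve) has 2→6.
A3 = A2; e.g. 4 (Adam) can still go to 5. Fixed point.
Eve's winning region = {1, 2, 3, 6}.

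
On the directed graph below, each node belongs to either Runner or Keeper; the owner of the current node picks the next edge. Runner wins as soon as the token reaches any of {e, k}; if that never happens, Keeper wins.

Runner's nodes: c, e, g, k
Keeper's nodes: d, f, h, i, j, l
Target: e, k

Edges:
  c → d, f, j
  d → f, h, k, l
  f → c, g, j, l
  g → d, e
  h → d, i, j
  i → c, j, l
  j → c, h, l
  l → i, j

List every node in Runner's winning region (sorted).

e, g, k

A0 = {e, k}
A1: add {g} — g (Runner) has g→e.
A2 = A1; e.g. c (Runner) has no edge into A1. Fixed point.
Runner's winning region = {e, g, k}.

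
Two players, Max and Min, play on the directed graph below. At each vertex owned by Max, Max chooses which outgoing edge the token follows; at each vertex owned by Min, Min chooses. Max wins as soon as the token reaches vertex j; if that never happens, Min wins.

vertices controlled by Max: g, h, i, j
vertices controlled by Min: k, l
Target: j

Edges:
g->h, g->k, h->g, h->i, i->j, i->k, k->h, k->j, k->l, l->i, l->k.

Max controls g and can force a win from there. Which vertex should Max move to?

A0 = {j}
A1: add {i} — i (Max) has i→j.
A2: add {h} — h (Max) has h→i.
A3: add {g} — g (Max) has g→h.
A4 = A3; e.g. k (Min) can still go to l. Fixed point.
From g, successor h is in the attractor (rank 2); the other successor k is not.

h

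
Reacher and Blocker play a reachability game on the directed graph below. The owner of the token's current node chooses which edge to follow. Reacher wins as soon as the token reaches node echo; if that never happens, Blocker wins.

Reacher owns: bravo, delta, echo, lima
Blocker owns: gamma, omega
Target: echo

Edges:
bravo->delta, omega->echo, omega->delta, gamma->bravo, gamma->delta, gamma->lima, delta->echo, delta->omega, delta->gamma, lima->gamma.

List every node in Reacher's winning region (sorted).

bravo, delta, echo, omega

A0 = {echo}
A1: add {delta} — delta (Reacher) has delta→echo.
A2: add {bravo, omega} — bravo (Reacher) has bravo→delta; omega (Blocker): all of {echo, delta} already in.
A3 = A2; e.g. gamma (Blocker) can still go to lima. Fixed point.
Reacher's winning region = {bravo, delta, echo, omega}.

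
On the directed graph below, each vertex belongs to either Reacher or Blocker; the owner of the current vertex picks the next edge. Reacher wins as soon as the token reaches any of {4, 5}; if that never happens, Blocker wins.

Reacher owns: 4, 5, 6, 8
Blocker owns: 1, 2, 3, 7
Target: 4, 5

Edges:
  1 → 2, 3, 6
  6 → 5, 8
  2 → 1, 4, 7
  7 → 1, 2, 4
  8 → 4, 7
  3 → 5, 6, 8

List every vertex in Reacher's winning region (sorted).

3, 4, 5, 6, 8

A0 = {4, 5}
A1: add {6, 8} — 6 (Reacher) has 6→5; 8 (Reacher) has 8→4.
A2: add {3} — 3 (Blocker): all of {5, 6, 8} already in.
A3 = A2; e.g. 1 (Blocker) can still go to 2. Fixed point.
Reacher's winning region = {3, 4, 5, 6, 8}.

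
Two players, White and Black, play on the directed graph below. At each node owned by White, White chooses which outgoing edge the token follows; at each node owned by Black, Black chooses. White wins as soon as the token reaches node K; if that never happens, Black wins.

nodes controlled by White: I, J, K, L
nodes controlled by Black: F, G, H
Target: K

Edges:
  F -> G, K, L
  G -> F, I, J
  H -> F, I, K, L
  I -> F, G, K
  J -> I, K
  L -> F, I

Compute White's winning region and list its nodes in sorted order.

I, J, K, L

A0 = {K}
A1: add {I, J} — I (White) has I→K; J (White) has J→K.
A2: add {L} — L (White) has L→I.
A3 = A2; e.g. F (Black) can still go to G. Fixed point.
White's winning region = {I, J, K, L}.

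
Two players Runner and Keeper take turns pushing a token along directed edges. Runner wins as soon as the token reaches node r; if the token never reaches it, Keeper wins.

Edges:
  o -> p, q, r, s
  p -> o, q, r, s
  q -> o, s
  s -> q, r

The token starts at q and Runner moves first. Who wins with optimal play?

Track states (vertex, player-to-move).
A0 = {(r,Runner), (r,Keeper)}
A1: add {(o,Runner), (p,Runner), (s,Runner)}.
A2: add {(q,Keeper)}.
A3 = A2; e.g. (o,Keeper) stays out. (q,Runner) never enters ⇒ Keeper avoids the target.

Keeper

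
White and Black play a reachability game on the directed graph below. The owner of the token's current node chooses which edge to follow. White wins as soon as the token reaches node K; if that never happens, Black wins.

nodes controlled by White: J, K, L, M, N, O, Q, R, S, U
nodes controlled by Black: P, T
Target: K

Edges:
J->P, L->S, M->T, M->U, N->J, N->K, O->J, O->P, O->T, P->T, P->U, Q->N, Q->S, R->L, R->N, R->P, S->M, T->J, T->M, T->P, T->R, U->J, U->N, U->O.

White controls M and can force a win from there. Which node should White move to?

A0 = {K}
A1: add {N} — N (White) has N→K.
A2: add {Q, R, U} — Q (White) has Q→N; R (White) has R→N; U (White) has U→N.
A3: add {M} — M (White) has M→U.
A4: add {S} — S (White) has S→M.
A5: add {L} — L (White) has L→S.
A6 = A5; e.g. J (White) has no edge into A5. Fixed point.
From M, successor U is in the attractor (rank 2); the other successor T is not.

U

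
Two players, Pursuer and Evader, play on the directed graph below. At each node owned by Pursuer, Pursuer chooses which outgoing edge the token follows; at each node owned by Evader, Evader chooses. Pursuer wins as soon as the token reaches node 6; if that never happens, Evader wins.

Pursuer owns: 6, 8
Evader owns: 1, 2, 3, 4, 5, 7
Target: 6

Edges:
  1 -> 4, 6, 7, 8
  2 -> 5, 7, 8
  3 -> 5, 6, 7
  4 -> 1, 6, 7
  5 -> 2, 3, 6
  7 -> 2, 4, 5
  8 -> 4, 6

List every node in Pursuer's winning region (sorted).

6, 8

A0 = {6}
A1: add {8} — 8 (Pursuer) has 8→6.
A2 = A1; e.g. 1 (Evader) can still go to 4. Fixed point.
Pursuer's winning region = {6, 8}.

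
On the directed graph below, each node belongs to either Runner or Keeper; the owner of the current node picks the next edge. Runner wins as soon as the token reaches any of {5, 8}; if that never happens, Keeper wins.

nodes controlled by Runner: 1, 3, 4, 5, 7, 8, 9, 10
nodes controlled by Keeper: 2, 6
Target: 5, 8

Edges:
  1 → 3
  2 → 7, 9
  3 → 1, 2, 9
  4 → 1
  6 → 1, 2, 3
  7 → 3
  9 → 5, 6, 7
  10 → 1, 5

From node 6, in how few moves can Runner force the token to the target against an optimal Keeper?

A0 = {5, 8}
A1: add {9, 10} — 9 (Runner) has 9→5; 10 (Runner) has 10→5.
A2: add {3} — 3 (Runner) has 3→9.
A3: add {1, 7} — 1 (Runner) has 1→3; 7 (Runner) has 7→3.
A4: add {2, 4} — 2 (Keeper): all of {7, 9} already in; 4 (Runner) has 4→1.
A5: add {6} — 6 (Keeper): all of {1, 2, 3} already in.
A5 = all vertices. Fixed point.
6 enters the attractor at level 5, so Runner can force the target in 5 moves from there.

5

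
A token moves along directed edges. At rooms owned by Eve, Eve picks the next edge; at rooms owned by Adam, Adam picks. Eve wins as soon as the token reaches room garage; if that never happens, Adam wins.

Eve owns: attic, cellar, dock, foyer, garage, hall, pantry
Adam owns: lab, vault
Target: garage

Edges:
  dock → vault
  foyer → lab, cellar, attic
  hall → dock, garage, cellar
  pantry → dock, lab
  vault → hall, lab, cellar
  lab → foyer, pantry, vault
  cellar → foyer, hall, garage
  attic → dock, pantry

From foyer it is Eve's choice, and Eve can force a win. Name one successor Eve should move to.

cellar

A0 = {garage}
A1: add {cellar, hall} — hall (Eve) has hall→garage; cellar (Eve) has cellar→garage.
A2: add {foyer} — foyer (Eve) has foyer→cellar.
A3 = A2; e.g. dock (Eve) has no edge into A2. Fixed point.
From foyer, successor cellar is in the attractor (rank 1); the other successors attic, lab are not.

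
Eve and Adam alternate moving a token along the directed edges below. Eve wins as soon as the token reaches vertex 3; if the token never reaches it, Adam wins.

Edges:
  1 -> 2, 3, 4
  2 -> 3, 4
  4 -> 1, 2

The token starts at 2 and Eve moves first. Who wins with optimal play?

Track states (vertex, player-to-move).
A0 = {(3,Eve), (3,Adam)}
A1: add {(1,Eve), (2,Eve)}.
(2,Eve) ∈ A1 ⇒ Eve forces the target.

Eve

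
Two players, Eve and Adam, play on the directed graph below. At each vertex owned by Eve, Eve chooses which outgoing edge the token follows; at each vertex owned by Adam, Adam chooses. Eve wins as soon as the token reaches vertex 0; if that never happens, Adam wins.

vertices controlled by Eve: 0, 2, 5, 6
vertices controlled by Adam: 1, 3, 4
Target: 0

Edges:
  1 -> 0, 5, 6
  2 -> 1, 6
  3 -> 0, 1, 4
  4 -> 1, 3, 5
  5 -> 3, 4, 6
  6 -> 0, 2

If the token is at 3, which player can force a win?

Adam

A0 = {0}
A1: add {6} — 6 (Eve) has 6→0.
A2: add {2, 5} — 2 (Eve) has 2→6; 5 (Eve) has 5→6.
A3: add {1} — 1 (Adam): all of {0, 5, 6} already in.
A4 = A3; e.g. 3 (Adam) can still go to 4. Fixed point.
3 never enters the attractor, so Adam can avoid the target forever.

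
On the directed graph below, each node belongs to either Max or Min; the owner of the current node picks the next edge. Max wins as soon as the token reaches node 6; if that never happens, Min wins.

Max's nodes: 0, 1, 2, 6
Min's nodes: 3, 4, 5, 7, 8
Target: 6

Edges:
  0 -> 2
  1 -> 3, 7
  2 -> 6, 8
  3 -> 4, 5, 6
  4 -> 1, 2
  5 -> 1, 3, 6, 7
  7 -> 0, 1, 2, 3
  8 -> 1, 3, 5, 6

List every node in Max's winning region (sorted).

0, 2, 6

A0 = {6}
A1: add {2} — 2 (Max) has 2→6.
A2: add {0} — 0 (Max) has 0→2.
A3 = A2; e.g. 1 (Max) has no edge into A2. Fixed point.
Max's winning region = {0, 2, 6}.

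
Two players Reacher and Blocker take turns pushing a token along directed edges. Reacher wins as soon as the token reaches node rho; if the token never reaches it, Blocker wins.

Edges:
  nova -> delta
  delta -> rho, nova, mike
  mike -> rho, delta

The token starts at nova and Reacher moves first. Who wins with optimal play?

Track states (vertex, player-to-move).
A0 = {(rho,Reacher), (rho,Blocker)}
A1: add {(delta,Reacher), (mike,Reacher)}.
A2: add {(nova,Blocker), (mike,Blocker)}.
A3 = A2; e.g. (nova,Reacher) stays out. (nova,Reacher) never enters ⇒ Blocker avoids the target.

Blocker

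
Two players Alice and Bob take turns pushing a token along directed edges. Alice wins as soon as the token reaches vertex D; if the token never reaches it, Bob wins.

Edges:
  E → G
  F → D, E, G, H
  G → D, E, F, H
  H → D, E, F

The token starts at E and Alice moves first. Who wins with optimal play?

Track states (vertex, player-to-move).
A0 = {(D,Alice), (D,Bob)}
A1: add {(F,Alice), (G,Alice), (H,Alice)}.
A2: add {(E,Bob)}.
A3 = A2; e.g. (E,Alice) stays out. (E,Alice) never enters ⇒ Bob avoids the target.

Bob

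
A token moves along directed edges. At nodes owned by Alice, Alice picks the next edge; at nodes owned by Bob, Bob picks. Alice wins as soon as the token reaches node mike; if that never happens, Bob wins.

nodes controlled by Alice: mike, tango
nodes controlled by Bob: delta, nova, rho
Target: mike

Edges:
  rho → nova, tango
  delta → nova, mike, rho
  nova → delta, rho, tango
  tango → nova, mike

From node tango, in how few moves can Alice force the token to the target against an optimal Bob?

1

A0 = {mike}
A1: add {tango} — tango (Alice) has tango→mike.
A2 = A1; e.g. nova (Bob) can still go to delta. Fixed point.
tango enters the attractor at level 1, so Alice can force the target in 1 move from there.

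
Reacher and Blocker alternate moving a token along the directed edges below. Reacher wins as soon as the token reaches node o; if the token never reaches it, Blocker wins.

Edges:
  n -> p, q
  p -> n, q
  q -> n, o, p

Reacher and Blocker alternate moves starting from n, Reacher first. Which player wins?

Blocker

Track states (vertex, player-to-move).
A0 = {(o,Reacher), (o,Blocker)}
A1: add {(q,Reacher)}.
A2 = A1; e.g. (n,Reacher) stays out. (n,Reacher) never enters ⇒ Blocker avoids the target.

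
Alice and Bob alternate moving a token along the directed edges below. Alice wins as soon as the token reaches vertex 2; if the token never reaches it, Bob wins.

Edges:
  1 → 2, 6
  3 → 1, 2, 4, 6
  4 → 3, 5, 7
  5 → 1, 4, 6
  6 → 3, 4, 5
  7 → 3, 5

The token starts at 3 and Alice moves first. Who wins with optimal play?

Alice

Track states (vertex, player-to-move).
A0 = {(2,Alice), (2,Bob)}
A1: add {(1,Alice), (3,Alice)}.
(3,Alice) ∈ A1 ⇒ Alice forces the target.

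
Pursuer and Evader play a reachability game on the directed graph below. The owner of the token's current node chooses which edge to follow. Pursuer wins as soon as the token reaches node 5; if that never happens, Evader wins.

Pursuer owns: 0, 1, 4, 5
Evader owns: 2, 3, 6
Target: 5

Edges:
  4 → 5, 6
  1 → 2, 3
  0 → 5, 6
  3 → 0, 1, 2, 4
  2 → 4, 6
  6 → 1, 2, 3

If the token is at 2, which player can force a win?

A0 = {5}
A1: add {0, 4} — 0 (Pursuer) has 0→5; 4 (Pursuer) has 4→5.
A2 = A1; e.g. 1 (Pursuer) has no edge into A1. Fixed point.
2 never enters the attractor, so Evader can avoid the target forever.

Evader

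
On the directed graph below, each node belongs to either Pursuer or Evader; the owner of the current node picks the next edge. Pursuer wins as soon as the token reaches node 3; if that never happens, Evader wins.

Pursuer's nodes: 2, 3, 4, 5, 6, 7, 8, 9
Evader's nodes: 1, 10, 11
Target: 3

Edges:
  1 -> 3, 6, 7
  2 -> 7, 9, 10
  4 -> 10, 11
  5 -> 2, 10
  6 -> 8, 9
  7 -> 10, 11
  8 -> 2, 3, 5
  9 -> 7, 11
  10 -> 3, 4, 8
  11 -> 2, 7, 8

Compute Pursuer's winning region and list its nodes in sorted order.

A0 = {3}
A1: add {8} — 8 (Pursuer) has 8→3.
A2: add {6} — 6 (Pursuer) has 6→8.
A3 = A2; e.g. 1 (Evader) can still go to 7. Fixed point.
Pursuer's winning region = {3, 6, 8}.

3, 6, 8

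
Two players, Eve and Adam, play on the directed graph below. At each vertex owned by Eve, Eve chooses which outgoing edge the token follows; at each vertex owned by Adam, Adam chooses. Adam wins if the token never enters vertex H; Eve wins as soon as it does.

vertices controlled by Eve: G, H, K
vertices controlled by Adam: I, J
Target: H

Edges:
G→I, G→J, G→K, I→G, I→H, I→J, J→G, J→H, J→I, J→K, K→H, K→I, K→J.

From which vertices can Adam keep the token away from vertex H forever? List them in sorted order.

A0 = {H}
A1: add {K} — K (Eve) has K→H.
A2: add {G} — G (Eve) has G→K.
A3 = A2; e.g. I (Adam) can still go to J. Fixed point.
Eve's attractor = {G, H, K}; Adam avoids the target exactly from the complement.

I, J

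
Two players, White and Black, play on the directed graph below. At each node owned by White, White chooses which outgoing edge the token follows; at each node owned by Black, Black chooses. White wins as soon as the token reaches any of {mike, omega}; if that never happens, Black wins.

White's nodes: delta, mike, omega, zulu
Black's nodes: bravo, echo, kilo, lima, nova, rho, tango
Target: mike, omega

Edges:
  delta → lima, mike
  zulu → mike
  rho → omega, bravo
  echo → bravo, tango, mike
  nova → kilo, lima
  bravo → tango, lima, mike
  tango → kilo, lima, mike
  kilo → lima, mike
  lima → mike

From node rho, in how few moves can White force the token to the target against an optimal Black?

A0 = {mike, omega}
A1: add {delta, lima, zulu} — delta (White) has delta→mike; zulu (White) has zulu→mike; lima (Black): all of {mike} already in.
A2: add {kilo} — kilo (Black): all of {lima, mike} already in.
A3: add {nova, tango} — nova (Black): all of {kilo, lima} already in; tango (Black): all of {kilo, lima, mike} already in.
A4: add {bravo} — bravo (Black): all of {tango, lima, mike} already in.
A5: add {echo, rho} — rho (Black): all of {omega, bravo} already in; echo (Black): all of {bravo, tango, mike} already in.
A5 = all vertices. Fixed point.
rho enters the attractor at level 5, so White can force the target in 5 moves from there.

5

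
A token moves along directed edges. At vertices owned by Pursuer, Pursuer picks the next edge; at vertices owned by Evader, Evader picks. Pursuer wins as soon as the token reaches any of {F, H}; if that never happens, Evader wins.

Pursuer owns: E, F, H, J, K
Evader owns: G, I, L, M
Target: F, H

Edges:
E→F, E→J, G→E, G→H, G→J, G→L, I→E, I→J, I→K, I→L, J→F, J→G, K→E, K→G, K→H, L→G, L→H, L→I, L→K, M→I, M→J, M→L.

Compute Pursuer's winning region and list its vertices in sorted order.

E, F, H, J, K

A0 = {F, H}
A1: add {E, J, K} — E (Pursuer) has E→F; J (Pursuer) has J→F; K (Pursuer) has K→H.
A2 = A1; e.g. G (Evader) can still go to L. Fixed point.
Pursuer's winning region = {E, F, H, J, K}.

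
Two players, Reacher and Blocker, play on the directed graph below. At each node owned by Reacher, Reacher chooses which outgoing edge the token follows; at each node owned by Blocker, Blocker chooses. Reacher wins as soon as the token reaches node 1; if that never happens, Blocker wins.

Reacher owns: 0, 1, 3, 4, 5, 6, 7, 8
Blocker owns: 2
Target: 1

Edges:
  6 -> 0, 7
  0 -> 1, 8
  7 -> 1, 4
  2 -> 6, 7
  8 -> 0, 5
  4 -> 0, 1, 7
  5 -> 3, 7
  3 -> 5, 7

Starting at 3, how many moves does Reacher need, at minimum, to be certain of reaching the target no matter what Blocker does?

2

A0 = {1}
A1: add {0, 4, 7} — 0 (Reacher) has 0→1; 4 (Reacher) has 4→1; 7 (Reacher) has 7→1.
A2: add {3, 5, 6, 8} — 3 (Reacher) has 3→7; 5 (Reacher) has 5→7; 6 (Reacher) has 6→0; 8 (Reacher) has 8→0.
3 enters the attractor at level 2, so Reacher can force the target in 2 moves from there.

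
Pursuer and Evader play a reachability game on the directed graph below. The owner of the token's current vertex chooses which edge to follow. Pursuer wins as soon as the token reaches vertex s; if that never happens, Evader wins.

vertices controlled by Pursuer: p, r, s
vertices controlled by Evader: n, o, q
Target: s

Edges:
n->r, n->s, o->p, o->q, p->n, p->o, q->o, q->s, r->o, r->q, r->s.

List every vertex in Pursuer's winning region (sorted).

n, p, r, s

A0 = {s}
A1: add {r} — r (Pursuer) has r→s.
A2: add {n} — n (Evader): all of {r, s} already in.
A3: add {p} — p (Pursuer) has p→n.
A4 = A3; e.g. o (Evader) can still go to q. Fixed point.
Pursuer's winning region = {n, p, r, s}.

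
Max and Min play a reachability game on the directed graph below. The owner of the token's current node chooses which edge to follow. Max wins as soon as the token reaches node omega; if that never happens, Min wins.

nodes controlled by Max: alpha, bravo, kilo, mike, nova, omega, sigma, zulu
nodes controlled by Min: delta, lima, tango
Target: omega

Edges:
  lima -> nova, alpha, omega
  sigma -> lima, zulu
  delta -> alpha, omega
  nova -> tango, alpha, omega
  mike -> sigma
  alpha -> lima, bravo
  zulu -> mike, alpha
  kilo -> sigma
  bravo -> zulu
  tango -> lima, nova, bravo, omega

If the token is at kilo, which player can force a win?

Min

A0 = {omega}
A1: add {nova} — nova (Max) has nova→omega.
A2 = A1; e.g. tango (Min) can still go to lima. Fixed point.
kilo never enters the attractor, so Min can avoid the target forever.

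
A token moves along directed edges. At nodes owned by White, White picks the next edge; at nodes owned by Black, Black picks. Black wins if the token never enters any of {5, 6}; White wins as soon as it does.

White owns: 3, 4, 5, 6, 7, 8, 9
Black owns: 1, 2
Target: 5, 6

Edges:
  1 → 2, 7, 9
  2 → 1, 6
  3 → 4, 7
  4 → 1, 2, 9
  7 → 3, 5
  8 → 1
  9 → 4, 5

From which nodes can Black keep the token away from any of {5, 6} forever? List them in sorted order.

1, 2, 8

A0 = {5, 6}
A1: add {7, 9} — 7 (White) has 7→5; 9 (White) has 9→5.
A2: add {3, 4} — 3 (White) has 3→7; 4 (White) has 4→9.
A3 = A2; e.g. 1 (Black) can still go to 2. Fixed point.
White's attractor = {3, 4, 5, 6, 7, 9}; Black avoids the target exactly from the complement.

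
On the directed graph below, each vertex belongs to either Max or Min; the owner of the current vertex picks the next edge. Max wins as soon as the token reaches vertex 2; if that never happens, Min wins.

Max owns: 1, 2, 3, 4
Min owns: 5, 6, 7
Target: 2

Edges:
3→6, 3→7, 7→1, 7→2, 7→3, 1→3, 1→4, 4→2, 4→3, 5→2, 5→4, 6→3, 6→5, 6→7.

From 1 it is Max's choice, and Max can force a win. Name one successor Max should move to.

4

A0 = {2}
A1: add {4} — 4 (Max) has 4→2.
A2: add {1, 5} — 1 (Max) has 1→4; 5 (Min): all of {2, 4} already in.
A3 = A2; e.g. 3 (Max) has no edge into A2. Fixed point.
From 1, successor 4 is in the attractor (rank 1); the other successor 3 is not.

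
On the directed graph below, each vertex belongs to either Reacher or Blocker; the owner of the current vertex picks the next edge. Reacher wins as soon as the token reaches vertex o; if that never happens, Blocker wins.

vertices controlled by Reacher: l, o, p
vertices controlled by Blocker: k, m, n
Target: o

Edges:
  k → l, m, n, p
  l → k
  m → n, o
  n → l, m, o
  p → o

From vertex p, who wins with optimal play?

Reacher

A0 = {o}
A1: add {p} — p (Reacher) has p→o.
A2 = A1; e.g. k (Blocker) can still go to l. Fixed point.
p ∈ A1, so Reacher can force the target.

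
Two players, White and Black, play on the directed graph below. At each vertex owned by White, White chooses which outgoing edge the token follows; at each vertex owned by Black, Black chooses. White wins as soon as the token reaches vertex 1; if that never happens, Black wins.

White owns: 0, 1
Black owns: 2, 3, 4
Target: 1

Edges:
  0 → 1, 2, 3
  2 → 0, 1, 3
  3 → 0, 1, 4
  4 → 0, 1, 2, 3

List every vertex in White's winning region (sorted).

A0 = {1}
A1: add {0} — 0 (White) has 0→1.
A2 = A1; e.g. 2 (Black) can still go to 3. Fixed point.
White's winning region = {0, 1}.

0, 1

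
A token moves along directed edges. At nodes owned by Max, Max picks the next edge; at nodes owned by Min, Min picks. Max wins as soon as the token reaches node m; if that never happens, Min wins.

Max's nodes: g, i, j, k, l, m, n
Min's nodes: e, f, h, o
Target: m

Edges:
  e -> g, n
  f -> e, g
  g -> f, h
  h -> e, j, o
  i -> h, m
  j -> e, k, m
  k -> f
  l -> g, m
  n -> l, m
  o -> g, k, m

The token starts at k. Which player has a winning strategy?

Min

A0 = {m}
A1: add {i, j, l, n} — i (Max) has i→m; j (Max) has j→m; l (Max) has l→m; n (Max) has n→m.
A2 = A1; e.g. e (Min) can still go to g. Fixed point.
k never enters the attractor, so Min can avoid the target forever.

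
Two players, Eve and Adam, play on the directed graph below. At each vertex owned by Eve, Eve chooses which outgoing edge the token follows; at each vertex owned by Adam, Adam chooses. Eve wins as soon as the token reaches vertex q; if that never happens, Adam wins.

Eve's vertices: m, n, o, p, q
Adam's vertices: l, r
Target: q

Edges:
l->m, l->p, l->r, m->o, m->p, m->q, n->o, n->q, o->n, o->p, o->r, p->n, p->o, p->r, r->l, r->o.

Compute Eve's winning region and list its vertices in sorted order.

A0 = {q}
A1: add {m, n} — m (Eve) has m→q; n (Eve) has n→q.
A2: add {o, p} — o (Eve) has o→n; p (Eve) has p→n.
A3 = A2; e.g. l (Adam) can still go to r. Fixed point.
Eve's winning region = {m, n, o, p, q}.

m, n, o, p, q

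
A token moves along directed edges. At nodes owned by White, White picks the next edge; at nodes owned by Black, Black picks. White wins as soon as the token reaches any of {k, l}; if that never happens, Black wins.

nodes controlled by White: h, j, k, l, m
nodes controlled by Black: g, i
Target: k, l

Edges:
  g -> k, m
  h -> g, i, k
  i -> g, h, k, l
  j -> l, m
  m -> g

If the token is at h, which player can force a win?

White

A0 = {k, l}
A1: add {h, j} — h (White) has h→k; j (White) has j→l.
A2 = A1; e.g. g (Black) can still go to m. Fixed point.
h ∈ A1, so White can force the target.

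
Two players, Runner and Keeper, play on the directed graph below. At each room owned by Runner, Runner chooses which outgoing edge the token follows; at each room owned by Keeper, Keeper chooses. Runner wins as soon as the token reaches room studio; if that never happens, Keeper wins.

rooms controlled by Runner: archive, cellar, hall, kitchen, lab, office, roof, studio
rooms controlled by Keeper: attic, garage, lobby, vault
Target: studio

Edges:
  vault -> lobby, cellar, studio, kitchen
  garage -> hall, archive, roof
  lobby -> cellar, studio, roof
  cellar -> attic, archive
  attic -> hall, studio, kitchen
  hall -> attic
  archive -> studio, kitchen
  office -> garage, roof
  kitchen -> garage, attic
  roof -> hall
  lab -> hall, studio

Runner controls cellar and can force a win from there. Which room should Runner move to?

A0 = {studio}
A1: add {archive, lab} — archive (Runner) has archive→studio; lab (Runner) has lab→studio.
A2: add {cellar} — cellar (Runner) has cellar→archive.
A3 = A2; e.g. vault (Keeper) can still go to lobby. Fixed point.
From cellar, successor archive is in the attractor (rank 1); the other successor attic is not.

archive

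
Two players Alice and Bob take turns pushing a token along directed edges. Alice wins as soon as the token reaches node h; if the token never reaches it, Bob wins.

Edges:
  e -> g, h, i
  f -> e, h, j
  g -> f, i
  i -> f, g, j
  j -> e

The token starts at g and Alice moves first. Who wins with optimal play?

Track states (vertex, player-to-move).
A0 = {(h,Alice), (h,Bob)}
A1: add {(e,Alice), (f,Alice)}.
A2: add {(j,Bob)}.
A3: add {(i,Alice)}.
A4: add {(g,Bob)}.
A5 = A4; e.g. (e,Bob) stays out. (g,Alice) never enters ⇒ Bob avoids the target.

Bob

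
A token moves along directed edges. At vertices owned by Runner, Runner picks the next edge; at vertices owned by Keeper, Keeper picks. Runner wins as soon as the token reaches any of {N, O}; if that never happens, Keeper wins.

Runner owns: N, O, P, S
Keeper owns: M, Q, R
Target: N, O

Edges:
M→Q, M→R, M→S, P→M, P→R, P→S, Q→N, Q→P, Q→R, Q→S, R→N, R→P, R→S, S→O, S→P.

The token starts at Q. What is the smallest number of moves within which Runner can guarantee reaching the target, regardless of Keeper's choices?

A0 = {N, O}
A1: add {S} — S (Runner) has S→O.
A2: add {P} — P (Runner) has P→S.
A3: add {R} — R (Keeper): all of {N, P, S} already in.
A4: add {Q} — Q (Keeper): all of {N, P, R, S} already in.
Q enters the attractor at level 4, so Runner can force the target in 4 moves from there.

4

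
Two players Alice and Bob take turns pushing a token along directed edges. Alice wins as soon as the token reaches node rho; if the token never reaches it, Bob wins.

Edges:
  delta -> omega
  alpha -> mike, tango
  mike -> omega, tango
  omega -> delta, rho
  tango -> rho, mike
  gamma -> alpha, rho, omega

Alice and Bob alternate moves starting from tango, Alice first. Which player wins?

Alice

Track states (vertex, player-to-move).
A0 = {(rho,Alice), (rho,Bob)}
A1: add {(omega,Alice), (tango,Alice), (gamma,Alice)}.
(tango,Alice) ∈ A1 ⇒ Alice forces the target.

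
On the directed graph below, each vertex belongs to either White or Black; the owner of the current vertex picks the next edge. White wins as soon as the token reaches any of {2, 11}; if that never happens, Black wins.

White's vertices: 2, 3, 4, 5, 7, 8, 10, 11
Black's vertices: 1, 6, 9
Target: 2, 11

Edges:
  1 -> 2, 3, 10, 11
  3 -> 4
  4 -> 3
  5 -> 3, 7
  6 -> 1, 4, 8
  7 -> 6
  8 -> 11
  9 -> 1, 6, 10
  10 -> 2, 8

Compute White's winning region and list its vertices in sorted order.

A0 = {2, 11}
A1: add {8, 10} — 8 (White) has 8→11; 10 (White) has 10→2.
A2 = A1; e.g. 1 (Black) can still go to 3. Fixed point.
White's winning region = {2, 8, 10, 11}.

2, 8, 10, 11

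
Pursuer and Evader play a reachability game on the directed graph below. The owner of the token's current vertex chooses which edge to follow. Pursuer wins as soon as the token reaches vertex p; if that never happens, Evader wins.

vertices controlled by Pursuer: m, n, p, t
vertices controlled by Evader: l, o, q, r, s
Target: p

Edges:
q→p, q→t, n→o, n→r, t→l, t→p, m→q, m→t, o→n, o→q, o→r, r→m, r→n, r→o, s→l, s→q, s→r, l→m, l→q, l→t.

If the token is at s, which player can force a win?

A0 = {p}
A1: add {t} — t (Pursuer) has t→p.
A2: add {m, q} — m (Pursuer) has m→t; q (Evader): all of {p, t} already in.
A3: add {l} — l (Evader): all of {m, q, t} already in.
A4 = A3; e.g. n (Pursuer) has no edge into A3. Fixed point.
s never enters the attractor, so Evader can avoid the target forever.

Evader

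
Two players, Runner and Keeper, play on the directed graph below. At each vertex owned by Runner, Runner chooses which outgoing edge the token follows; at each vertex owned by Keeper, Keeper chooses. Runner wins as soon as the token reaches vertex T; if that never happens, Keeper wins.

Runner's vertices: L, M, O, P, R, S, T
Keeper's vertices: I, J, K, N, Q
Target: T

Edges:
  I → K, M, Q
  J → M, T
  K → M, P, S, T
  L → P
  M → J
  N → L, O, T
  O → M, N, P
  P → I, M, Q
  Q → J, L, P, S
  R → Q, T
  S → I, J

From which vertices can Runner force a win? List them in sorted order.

A0 = {T}
A1: add {R} — R (Runner) has R→T.
A2 = A1; e.g. I (Keeper) can still go to K. Fixed point.
Runner's winning region = {R, T}.

R, T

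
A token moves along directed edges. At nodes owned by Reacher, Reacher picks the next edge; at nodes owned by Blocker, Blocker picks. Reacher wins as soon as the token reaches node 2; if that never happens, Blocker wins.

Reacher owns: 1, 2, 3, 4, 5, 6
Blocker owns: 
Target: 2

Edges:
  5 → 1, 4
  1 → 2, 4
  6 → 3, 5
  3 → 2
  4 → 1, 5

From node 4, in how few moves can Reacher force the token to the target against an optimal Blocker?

2

A0 = {2}
A1: add {1, 3} — 1 (Reacher) has 1→2; 3 (Reacher) has 3→2.
A2: add {4, 5, 6} — 4 (Reacher) has 4→1; 5 (Reacher) has 5→1; 6 (Reacher) has 6→3.
A2 = all vertices. Fixed point.
4 enters the attractor at level 2, so Reacher can force the target in 2 moves from there.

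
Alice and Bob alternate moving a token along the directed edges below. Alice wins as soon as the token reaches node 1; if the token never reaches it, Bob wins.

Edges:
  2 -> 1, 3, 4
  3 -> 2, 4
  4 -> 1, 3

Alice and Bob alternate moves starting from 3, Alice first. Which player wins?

Bob

Track states (vertex, player-to-move).
A0 = {(1,Alice), (1,Bob)}
A1: add {(2,Alice), (4,Alice)}.
A2: add {(3,Bob)}.
A3 = A2; e.g. (2,Bob) stays out. (3,Alice) never enters ⇒ Bob avoids the target.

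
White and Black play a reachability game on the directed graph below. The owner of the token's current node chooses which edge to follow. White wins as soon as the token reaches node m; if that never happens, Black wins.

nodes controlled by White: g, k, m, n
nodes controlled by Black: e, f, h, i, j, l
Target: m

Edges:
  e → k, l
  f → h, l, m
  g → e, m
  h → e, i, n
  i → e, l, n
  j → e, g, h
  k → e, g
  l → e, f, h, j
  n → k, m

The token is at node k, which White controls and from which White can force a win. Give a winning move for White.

A0 = {m}
A1: add {g, n} — g (White) has g→m; n (White) has n→m.
A2: add {k} — k (White) has k→g.
A3 = A2; e.g. e (Black) can still go to l. Fixed point.
From k, successor g is in the attractor (rank 1); the other successor e is not.

g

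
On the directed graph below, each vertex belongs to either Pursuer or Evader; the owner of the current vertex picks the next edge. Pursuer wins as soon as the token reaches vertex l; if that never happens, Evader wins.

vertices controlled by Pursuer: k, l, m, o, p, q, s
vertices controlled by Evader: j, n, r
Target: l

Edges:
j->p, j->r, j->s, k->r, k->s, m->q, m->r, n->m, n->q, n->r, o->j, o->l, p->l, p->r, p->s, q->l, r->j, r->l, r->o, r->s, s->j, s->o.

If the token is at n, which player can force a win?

A0 = {l}
A1: add {o, p, q} — o (Pursuer) has o→l; p (Pursuer) has p→l; q (Pursuer) has q→l.
A2: add {m, s} — m (Pursuer) has m→q; s (Pursuer) has s→o.
A3: add {k} — k (Pursuer) has k→s.
A4 = A3; e.g. j (Evader) can still go to r. Fixed point.
n never enters the attractor, so Evader can avoid the target forever.

Evader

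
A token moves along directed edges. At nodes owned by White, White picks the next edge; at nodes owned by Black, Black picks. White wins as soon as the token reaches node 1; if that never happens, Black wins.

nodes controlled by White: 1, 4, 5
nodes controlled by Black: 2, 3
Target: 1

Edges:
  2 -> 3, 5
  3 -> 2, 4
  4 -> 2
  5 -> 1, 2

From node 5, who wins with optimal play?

A0 = {1}
A1: add {5} — 5 (White) has 5→1.
A2 = A1; e.g. 2 (Black) can still go to 3. Fixed point.
5 ∈ A1, so White can force the target.

White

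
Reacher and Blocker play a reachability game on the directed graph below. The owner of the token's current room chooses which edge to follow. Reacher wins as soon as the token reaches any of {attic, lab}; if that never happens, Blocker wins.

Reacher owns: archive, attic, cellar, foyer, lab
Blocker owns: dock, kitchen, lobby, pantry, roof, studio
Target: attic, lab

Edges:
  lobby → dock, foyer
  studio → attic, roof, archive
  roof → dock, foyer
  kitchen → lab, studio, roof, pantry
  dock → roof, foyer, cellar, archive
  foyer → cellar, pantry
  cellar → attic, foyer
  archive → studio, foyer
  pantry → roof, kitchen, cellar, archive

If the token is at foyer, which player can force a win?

A0 = {attic, lab}
A1: add {cellar} — cellar (Reacher) has cellar→attic.
A2: add {foyer} — foyer (Reacher) has foyer→cellar.
foyer ∈ A2, so Reacher can force the target.

Reacher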